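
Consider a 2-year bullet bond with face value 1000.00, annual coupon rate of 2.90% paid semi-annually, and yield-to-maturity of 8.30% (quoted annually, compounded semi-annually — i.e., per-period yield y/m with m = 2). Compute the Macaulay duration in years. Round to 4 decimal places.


Answer: Macaulay duration = 1.9549 years

Derivation:
Coupon per period c = face * coupon_rate / m = 14.500000
Periods per year m = 2; per-period yield y/m = 0.041500
Number of cashflows N = 4
Cashflows (t years, CF_t, discount factor 1/(1+y/m)^(m*t), PV):
  t = 0.5000: CF_t = 14.500000, DF = 0.960154, PV = 13.922228
  t = 1.0000: CF_t = 14.500000, DF = 0.921895, PV = 13.367477
  t = 1.5000: CF_t = 14.500000, DF = 0.885161, PV = 12.834832
  t = 2.0000: CF_t = 1014.500000, DF = 0.849890, PV = 862.213770
Price P = sum_t PV_t = 902.338306
Macaulay numerator sum_t t * PV_t:
  t * PV_t at t = 0.5000: 6.961114
  t * PV_t at t = 1.0000: 13.367477
  t * PV_t at t = 1.5000: 19.252248
  t * PV_t at t = 2.0000: 1724.427539
Macaulay duration D = (sum_t t * PV_t) / P = 1764.008378 / 902.338306 = 1.954930


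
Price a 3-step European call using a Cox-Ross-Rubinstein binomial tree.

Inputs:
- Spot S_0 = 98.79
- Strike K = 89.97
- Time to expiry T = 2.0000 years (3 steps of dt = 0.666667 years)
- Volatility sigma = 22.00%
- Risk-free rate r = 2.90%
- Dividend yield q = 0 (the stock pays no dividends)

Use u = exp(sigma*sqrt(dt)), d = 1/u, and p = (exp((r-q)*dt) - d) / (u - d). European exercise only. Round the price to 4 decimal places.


dt = T/N = 0.666667
u = exp(sigma*sqrt(dt)) = 1.196774; d = 1/u = 0.835580
p = (exp((r-q)*dt) - d) / (u - d) = 0.509260
Discount per step: exp(-r*dt) = 0.980852
Stock lattice S(k, i) with i counting down-moves:
  k=0: S(0,0) = 98.7900
  k=1: S(1,0) = 118.2293; S(1,1) = 82.5469
  k=2: S(2,0) = 141.4937; S(2,1) = 98.7900; S(2,2) = 68.9746
  k=3: S(3,0) = 169.3359; S(3,1) = 118.2293; S(3,2) = 82.5469; S(3,3) = 57.6338
Terminal payoffs V(N, i) = max(S_T - K, 0):
  V(3,0) = 79.365868; V(3,1) = 28.259261; V(3,2) = 0.000000; V(3,3) = 0.000000
Backward induction: V(k, i) = exp(-r*dt) * [p * V(k+1, i) + (1-p) * V(k+1, i+1)].
  V(2,0) = exp(-r*dt) * [p*79.365868 + (1-p)*28.259261] = 53.246369
  V(2,1) = exp(-r*dt) * [p*28.259261 + (1-p)*0.000000] = 14.115753
  V(2,2) = exp(-r*dt) * [p*0.000000 + (1-p)*0.000000] = 0.000000
  V(1,0) = exp(-r*dt) * [p*53.246369 + (1-p)*14.115753] = 33.391562
  V(1,1) = exp(-r*dt) * [p*14.115753 + (1-p)*0.000000] = 7.050945
  V(0,0) = exp(-r*dt) * [p*33.391562 + (1-p)*7.050945] = 20.073309

Answer: Price = V(0,0) = 20.0733


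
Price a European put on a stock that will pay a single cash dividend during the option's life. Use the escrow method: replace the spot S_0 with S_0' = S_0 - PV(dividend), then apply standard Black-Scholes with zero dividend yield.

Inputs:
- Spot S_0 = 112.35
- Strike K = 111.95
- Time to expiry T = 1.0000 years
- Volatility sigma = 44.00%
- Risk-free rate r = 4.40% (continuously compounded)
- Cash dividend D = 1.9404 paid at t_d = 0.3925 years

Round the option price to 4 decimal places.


Answer: Price = 17.3316

Derivation:
PV(D) = D * exp(-r * t_d) = 1.9404 * 0.98287827 = 1.90717700
S_0' = S_0 - PV(D) = 112.3500 - 1.90717700 = 110.44282300
d1 = (ln(S_0'/K) + (r + sigma^2/2)*T) / (sigma*sqrt(T)) = 0.28919456
d2 = d1 - sigma*sqrt(T) = -0.15080544
exp(-rT) = 0.95695396
N(-d1) = 0.38621625; N(-d2) = 0.55993540
P = K * exp(-rT) * N(-d2) - S_0' * N(-d1) = 111.9500 * 0.95695396 * 0.55993540 - 110.44282300 * 0.38621625 = 17.3316


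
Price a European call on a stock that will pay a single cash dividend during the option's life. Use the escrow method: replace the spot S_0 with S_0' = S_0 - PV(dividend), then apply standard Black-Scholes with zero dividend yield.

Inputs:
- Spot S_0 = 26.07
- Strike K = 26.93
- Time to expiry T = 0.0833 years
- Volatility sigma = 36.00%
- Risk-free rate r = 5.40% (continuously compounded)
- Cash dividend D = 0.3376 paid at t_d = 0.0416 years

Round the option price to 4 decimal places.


Answer: Price = 0.6339

Derivation:
PV(D) = D * exp(-r * t_d) = 0.3376 * 0.99775612 = 0.33684247
S_0' = S_0 - PV(D) = 26.0700 - 0.33684247 = 25.73315753
d1 = (ln(S_0'/K) + (r + sigma^2/2)*T) / (sigma*sqrt(T)) = -0.34228831
d2 = d1 - sigma*sqrt(T) = -0.44619058
exp(-rT) = 0.99551190
N(d1) = 0.36606696; N(d2) = 0.32772979
C = S_0' * N(d1) - K * exp(-rT) * N(d2) = 25.73315753 * 0.36606696 - 26.9300 * 0.99551190 * 0.32772979 = 0.6339


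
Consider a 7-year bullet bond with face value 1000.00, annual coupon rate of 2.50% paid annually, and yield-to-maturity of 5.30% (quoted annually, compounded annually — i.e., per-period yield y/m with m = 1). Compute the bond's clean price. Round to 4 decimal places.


Coupon per period c = face * coupon_rate / m = 25.000000
Periods per year m = 1; per-period yield y/m = 0.053000
Number of cashflows N = 7
Cashflows (t years, CF_t, discount factor 1/(1+y/m)^(m*t), PV):
  t = 1.0000: CF_t = 25.000000, DF = 0.949668, PV = 23.741690
  t = 2.0000: CF_t = 25.000000, DF = 0.901869, PV = 22.546715
  t = 3.0000: CF_t = 25.000000, DF = 0.856475, PV = 21.411885
  t = 4.0000: CF_t = 25.000000, DF = 0.813367, PV = 20.334173
  t = 5.0000: CF_t = 25.000000, DF = 0.772428, PV = 19.310706
  t = 6.0000: CF_t = 25.000000, DF = 0.733550, PV = 18.338752
  t = 7.0000: CF_t = 1025.000000, DF = 0.696629, PV = 714.044482
Price P = sum_t PV_t = 839.728403

Answer: Price = 839.7284


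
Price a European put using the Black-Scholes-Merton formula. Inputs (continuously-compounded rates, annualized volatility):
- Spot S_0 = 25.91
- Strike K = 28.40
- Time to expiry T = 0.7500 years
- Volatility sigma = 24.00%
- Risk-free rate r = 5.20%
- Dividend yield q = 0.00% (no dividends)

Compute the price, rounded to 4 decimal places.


d1 = (ln(S/K) + (r - q + 0.5*sigma^2) * T) / (sigma * sqrt(T)) = -0.14991934
d2 = d1 - sigma * sqrt(T) = -0.35776544
exp(-rT) = 0.96175071; exp(-qT) = 1.00000000
P = K * exp(-rT) * N(-d2) - S_0 * exp(-qT) * N(-d1)
N(-d1) = 0.55958588; N(-d2) = 0.63974057
P = 28.4000 * 0.96175071 * 0.63974057 - 25.9100 * 1.00000000 * 0.55958588 = 2.9748

Answer: Price = 2.9748


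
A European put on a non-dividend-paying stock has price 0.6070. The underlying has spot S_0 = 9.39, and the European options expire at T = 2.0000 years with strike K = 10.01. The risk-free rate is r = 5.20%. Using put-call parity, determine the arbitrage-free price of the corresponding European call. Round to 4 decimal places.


Answer: Call price = 0.9757

Derivation:
Put-call parity: C - P = S_0 * exp(-qT) - K * exp(-rT).
S_0 * exp(-qT) = 9.3900 * 1.00000000 = 9.39000000
K * exp(-rT) = 10.0100 * 0.90122530 = 9.02126523
C = P + S*exp(-qT) - K*exp(-rT)
C = 0.6070 + 9.39000000 - 9.02126523 = 0.9757


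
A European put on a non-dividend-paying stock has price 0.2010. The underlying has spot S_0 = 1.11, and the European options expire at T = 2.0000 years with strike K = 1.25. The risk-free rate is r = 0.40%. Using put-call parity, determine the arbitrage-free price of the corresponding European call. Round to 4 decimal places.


Answer: Call price = 0.0710

Derivation:
Put-call parity: C - P = S_0 * exp(-qT) - K * exp(-rT).
S_0 * exp(-qT) = 1.1100 * 1.00000000 = 1.11000000
K * exp(-rT) = 1.2500 * 0.99203191 = 1.24003989
C = P + S*exp(-qT) - K*exp(-rT)
C = 0.2010 + 1.11000000 - 1.24003989 = 0.0710


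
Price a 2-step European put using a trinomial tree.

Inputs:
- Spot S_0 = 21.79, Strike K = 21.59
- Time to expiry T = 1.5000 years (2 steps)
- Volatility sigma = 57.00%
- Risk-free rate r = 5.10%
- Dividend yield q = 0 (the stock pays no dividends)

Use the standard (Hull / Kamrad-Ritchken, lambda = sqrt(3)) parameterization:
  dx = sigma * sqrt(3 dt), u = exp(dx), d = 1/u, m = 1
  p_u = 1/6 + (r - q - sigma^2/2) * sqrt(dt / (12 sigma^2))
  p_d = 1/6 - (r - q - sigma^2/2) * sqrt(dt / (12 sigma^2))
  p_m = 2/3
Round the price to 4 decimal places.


Answer: Price = V(0,0) = 4.0404

Derivation:
dt = T/N = 0.750000; dx = sigma*sqrt(3*dt) = 0.855000
u = exp(dx) = 2.351374; d = 1/u = 0.425283
p_u = 0.117785, p_m = 0.666667, p_d = 0.215548
Discount per step: exp(-r*dt) = 0.962472
Stock lattice S(k, j) with j the centered position index:
  k=0: S(0,+0) = 21.7900
  k=1: S(1,-1) = 9.2669; S(1,+0) = 21.7900; S(1,+1) = 51.2364
  k=2: S(2,-2) = 3.9411; S(2,-1) = 9.2669; S(2,+0) = 21.7900; S(2,+1) = 51.2364; S(2,+2) = 120.4761
Terminal payoffs V(N, j) = max(K - S_T, 0):
  V(2,-2) = 17.648934; V(2,-1) = 12.323079; V(2,+0) = 0.000000; V(2,+1) = 0.000000; V(2,+2) = 0.000000
Backward induction: V(k, j) = exp(-r*dt) * [p_u * V(k+1, j+1) + p_m * V(k+1, j) + p_d * V(k+1, j-1)]
  V(1,-1) = exp(-r*dt) * [p_u*0.000000 + p_m*12.323079 + p_d*17.648934] = 11.568516
  V(1,+0) = exp(-r*dt) * [p_u*0.000000 + p_m*0.000000 + p_d*12.323079] = 2.556536
  V(1,+1) = exp(-r*dt) * [p_u*0.000000 + p_m*0.000000 + p_d*0.000000] = 0.000000
  V(0,+0) = exp(-r*dt) * [p_u*0.000000 + p_m*2.556536 + p_d*11.568516] = 4.040392


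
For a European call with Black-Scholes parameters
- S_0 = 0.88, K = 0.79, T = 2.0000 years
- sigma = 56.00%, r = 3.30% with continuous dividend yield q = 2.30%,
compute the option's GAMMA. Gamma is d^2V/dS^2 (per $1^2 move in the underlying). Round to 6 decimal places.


Answer: Gamma = 0.468020

Derivation:
d1 = 0.5574639980; d2 = -0.2344955970
phi(d1) = 0.3415293744; exp(-qT) = 0.9550419622; exp(-rT) = 0.9361308643
Gamma = exp(-qT) * phi(d1) / (S * sigma * sqrt(T)) = 0.9550419622 * 0.3415293744 / (0.8800 * 0.5600 * 1.4142135624) = 0.468020


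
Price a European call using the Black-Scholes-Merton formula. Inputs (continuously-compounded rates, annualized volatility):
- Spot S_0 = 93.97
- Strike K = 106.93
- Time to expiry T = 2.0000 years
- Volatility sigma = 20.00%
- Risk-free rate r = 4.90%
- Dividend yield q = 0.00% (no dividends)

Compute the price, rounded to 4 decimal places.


d1 = (ln(S/K) + (r - q + 0.5*sigma^2) * T) / (sigma * sqrt(T)) = 0.03111683
d2 = d1 - sigma * sqrt(T) = -0.25172589
exp(-rT) = 0.90664890; exp(-qT) = 1.00000000
C = S_0 * exp(-qT) * N(d1) - K * exp(-rT) * N(d2)
N(d1) = 0.51241181; N(d2) = 0.40062647
C = 93.9700 * 1.00000000 * 0.51241181 - 106.9300 * 0.90664890 * 0.40062647 = 9.3114

Answer: Price = 9.3114


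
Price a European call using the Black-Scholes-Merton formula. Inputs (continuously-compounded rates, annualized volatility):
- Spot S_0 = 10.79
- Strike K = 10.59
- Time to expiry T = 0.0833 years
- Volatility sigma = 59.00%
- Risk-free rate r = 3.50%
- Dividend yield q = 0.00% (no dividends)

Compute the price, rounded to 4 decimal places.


d1 = (ln(S/K) + (r - q + 0.5*sigma^2) * T) / (sigma * sqrt(T)) = 0.21213637
d2 = d1 - sigma * sqrt(T) = 0.04185210
exp(-rT) = 0.99708875; exp(-qT) = 1.00000000
C = S_0 * exp(-qT) * N(d1) - K * exp(-rT) * N(d2)
N(d1) = 0.58399968; N(d2) = 0.51669170
C = 10.7900 * 1.00000000 * 0.58399968 - 10.5900 * 0.99708875 * 0.51669170 = 0.8455

Answer: Price = 0.8455


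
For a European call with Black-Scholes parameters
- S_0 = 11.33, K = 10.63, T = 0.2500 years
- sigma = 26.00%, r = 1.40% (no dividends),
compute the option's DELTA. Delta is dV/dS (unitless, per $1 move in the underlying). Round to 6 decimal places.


d1 = 0.5824914053; d2 = 0.4524914053
phi(d1) = 0.3366920206; exp(-qT) = 1.0000000000; exp(-rT) = 0.9965061179
N(d1) = 0.7198821355
Delta = exp(-qT) * N(d1) = 1.0000000000 * 0.7198821355 = 0.719882

Answer: Delta = 0.719882


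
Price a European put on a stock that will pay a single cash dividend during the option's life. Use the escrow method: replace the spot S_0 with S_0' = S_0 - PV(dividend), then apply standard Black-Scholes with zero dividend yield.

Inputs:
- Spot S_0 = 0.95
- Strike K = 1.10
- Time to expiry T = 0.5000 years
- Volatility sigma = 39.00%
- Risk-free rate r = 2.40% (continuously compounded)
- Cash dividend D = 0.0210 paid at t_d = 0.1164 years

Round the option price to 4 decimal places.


PV(D) = D * exp(-r * t_d) = 0.0210 * 0.99721030 = 0.02094142
S_0' = S_0 - PV(D) = 0.9500 - 0.02094142 = 0.92905858
d1 = (ln(S_0'/K) + (r + sigma^2/2)*T) / (sigma*sqrt(T)) = -0.43104019
d2 = d1 - sigma*sqrt(T) = -0.70681183
exp(-rT) = 0.98807171
N(-d1) = 0.66678042; N(-d2) = 0.76015829
P = K * exp(-rT) * N(-d2) - S_0' * N(-d1) = 1.1000 * 0.98807171 * 0.76015829 - 0.92905858 * 0.66678042 = 0.2067

Answer: Price = 0.2067


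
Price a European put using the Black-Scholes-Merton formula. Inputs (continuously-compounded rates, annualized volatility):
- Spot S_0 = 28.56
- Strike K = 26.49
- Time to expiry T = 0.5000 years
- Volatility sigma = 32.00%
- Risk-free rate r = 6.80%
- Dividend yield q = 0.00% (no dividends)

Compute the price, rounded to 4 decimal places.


d1 = (ln(S/K) + (r - q + 0.5*sigma^2) * T) / (sigma * sqrt(T)) = 0.59591351
d2 = d1 - sigma * sqrt(T) = 0.36963934
exp(-rT) = 0.96657150; exp(-qT) = 1.00000000
P = K * exp(-rT) * N(-d2) - S_0 * exp(-qT) * N(-d1)
N(-d1) = 0.27561650; N(-d2) = 0.35582562
P = 26.4900 * 0.96657150 * 0.35582562 - 28.5600 * 1.00000000 * 0.27561650 = 1.2391

Answer: Price = 1.2391


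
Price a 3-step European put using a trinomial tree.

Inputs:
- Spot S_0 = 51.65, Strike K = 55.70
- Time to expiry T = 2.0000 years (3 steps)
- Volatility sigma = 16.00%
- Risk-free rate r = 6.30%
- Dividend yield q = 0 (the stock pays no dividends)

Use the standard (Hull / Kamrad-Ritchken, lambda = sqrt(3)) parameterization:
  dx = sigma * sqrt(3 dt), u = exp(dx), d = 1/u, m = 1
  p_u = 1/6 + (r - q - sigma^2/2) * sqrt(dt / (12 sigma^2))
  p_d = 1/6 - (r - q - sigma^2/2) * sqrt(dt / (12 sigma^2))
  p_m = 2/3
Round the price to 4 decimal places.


Answer: Price = V(0,0) = 3.4043

Derivation:
dt = T/N = 0.666667; dx = sigma*sqrt(3*dt) = 0.226274
u = exp(dx) = 1.253919; d = 1/u = 0.797499
p_u = 0.240618, p_m = 0.666667, p_d = 0.092715
Discount per step: exp(-r*dt) = 0.958870
Stock lattice S(k, j) with j the centered position index:
  k=0: S(0,+0) = 51.6500
  k=1: S(1,-1) = 41.1908; S(1,+0) = 51.6500; S(1,+1) = 64.7649
  k=2: S(2,-2) = 32.8497; S(2,-1) = 41.1908; S(2,+0) = 51.6500; S(2,+1) = 64.7649; S(2,+2) = 81.2100
  k=3: S(3,-3) = 26.1976; S(3,-2) = 32.8497; S(3,-1) = 41.1908; S(3,+0) = 51.6500; S(3,+1) = 64.7649; S(3,+2) = 81.2100; S(3,+3) = 101.8308
Terminal payoffs V(N, j) = max(K - S_T, 0):
  V(3,-3) = 29.502403; V(3,-2) = 22.850325; V(3,-1) = 14.509155; V(3,+0) = 4.050000; V(3,+1) = 0.000000; V(3,+2) = 0.000000; V(3,+3) = 0.000000
Backward induction: V(k, j) = exp(-r*dt) * [p_u * V(k+1, j+1) + p_m * V(k+1, j) + p_d * V(k+1, j-1)]
  V(2,-2) = exp(-r*dt) * [p_u*14.509155 + p_m*22.850325 + p_d*29.502403] = 20.577379
  V(2,-1) = exp(-r*dt) * [p_u*4.050000 + p_m*14.509155 + p_d*22.850325] = 12.240782
  V(2,+0) = exp(-r*dt) * [p_u*0.000000 + p_m*4.050000 + p_d*14.509155] = 3.878837
  V(2,+1) = exp(-r*dt) * [p_u*0.000000 + p_m*0.000000 + p_d*4.050000] = 0.360052
  V(2,+2) = exp(-r*dt) * [p_u*0.000000 + p_m*0.000000 + p_d*0.000000] = 0.000000
  V(1,-1) = exp(-r*dt) * [p_u*3.878837 + p_m*12.240782 + p_d*20.577379] = 10.549172
  V(1,+0) = exp(-r*dt) * [p_u*0.360052 + p_m*3.878837 + p_d*12.240782] = 3.650831
  V(1,+1) = exp(-r*dt) * [p_u*0.000000 + p_m*0.360052 + p_d*3.878837] = 0.574997
  V(0,+0) = exp(-r*dt) * [p_u*0.574997 + p_m*3.650831 + p_d*10.549172] = 3.404284


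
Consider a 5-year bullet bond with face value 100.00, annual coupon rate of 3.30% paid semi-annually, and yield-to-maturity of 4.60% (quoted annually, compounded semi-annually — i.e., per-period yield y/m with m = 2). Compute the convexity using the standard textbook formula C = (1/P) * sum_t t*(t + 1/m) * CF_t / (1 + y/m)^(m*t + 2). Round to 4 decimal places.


Answer: Convexity = 23.7538

Derivation:
Coupon per period c = face * coupon_rate / m = 1.650000
Periods per year m = 2; per-period yield y/m = 0.023000
Number of cashflows N = 10
Cashflows (t years, CF_t, discount factor 1/(1+y/m)^(m*t), PV):
  t = 0.5000: CF_t = 1.650000, DF = 0.977517, PV = 1.612903
  t = 1.0000: CF_t = 1.650000, DF = 0.955540, PV = 1.576640
  t = 1.5000: CF_t = 1.650000, DF = 0.934056, PV = 1.541193
  t = 2.0000: CF_t = 1.650000, DF = 0.913056, PV = 1.506543
  t = 2.5000: CF_t = 1.650000, DF = 0.892528, PV = 1.472671
  t = 3.0000: CF_t = 1.650000, DF = 0.872461, PV = 1.439561
  t = 3.5000: CF_t = 1.650000, DF = 0.852846, PV = 1.407196
  t = 4.0000: CF_t = 1.650000, DF = 0.833671, PV = 1.375558
  t = 4.5000: CF_t = 1.650000, DF = 0.814928, PV = 1.344631
  t = 5.0000: CF_t = 101.650000, DF = 0.796606, PV = 80.975017
Price P = sum_t PV_t = 94.251913
Convexity numerator sum_t t*(t + 1/m) * CF_t / (1+y/m)^(m*t + 2):
  t = 0.5000: term = 0.770597
  t = 1.0000: term = 2.259814
  t = 1.5000: term = 4.418013
  t = 2.0000: term = 7.197806
  t = 2.5000: term = 10.553968
  t = 3.0000: term = 14.443358
  t = 3.5000: term = 18.824839
  t = 4.0000: term = 23.659203
  t = 4.5000: term = 28.909095
  t = 5.0000: term = 2127.808171
Convexity = (1/P) * sum = 2238.844864 / 94.251913 = 23.753840


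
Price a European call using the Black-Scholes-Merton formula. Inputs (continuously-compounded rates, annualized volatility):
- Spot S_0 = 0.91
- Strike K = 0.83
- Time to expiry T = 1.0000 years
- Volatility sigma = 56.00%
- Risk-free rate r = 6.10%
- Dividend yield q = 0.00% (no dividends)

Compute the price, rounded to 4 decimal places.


d1 = (ln(S/K) + (r - q + 0.5*sigma^2) * T) / (sigma * sqrt(T)) = 0.55324803
d2 = d1 - sigma * sqrt(T) = -0.00675197
exp(-rT) = 0.94082324; exp(-qT) = 1.00000000
C = S_0 * exp(-qT) * N(d1) - K * exp(-rT) * N(d2)
N(d1) = 0.70995321; N(d2) = 0.49730638
C = 0.9100 * 1.00000000 * 0.70995321 - 0.8300 * 0.94082324 * 0.49730638 = 0.2577

Answer: Price = 0.2577


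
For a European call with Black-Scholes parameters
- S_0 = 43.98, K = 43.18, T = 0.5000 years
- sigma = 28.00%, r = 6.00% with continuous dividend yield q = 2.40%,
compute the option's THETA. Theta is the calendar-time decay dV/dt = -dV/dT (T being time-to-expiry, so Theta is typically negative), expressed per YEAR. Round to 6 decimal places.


d1 = 0.2826283583; d2 = 0.0846384596
phi(d1) = 0.3833227606; exp(-qT) = 0.9880717129; exp(-rT) = 0.9704455335
Theta = -S*exp(-qT)*phi(d1)*sigma/(2*sqrt(T)) - r*K*exp(-rT)*N(d2) + q*S*exp(-qT)*N(d1)
N(d1) = 0.6112691303; N(d2) = 0.5337255888; sqrt(T) = 0.7071067812
Term 1 = -43.9800 * 0.9880717129 * 0.3833227606 * 0.2800 / (2 * 0.7071067812) = -3.2980051686
Term 2 = -0.0600 * 43.1800 * 0.9704455335 * 0.5337255888 = -1.3419090409
Term 3 = 0.0240 * 43.9800 * 0.9880717129 * 0.6112691303 = 0.6375105806
Theta = -3.2980051686 + (-1.3419090409) + (0.6375105806) = -4.002404

Answer: Theta = -4.002404


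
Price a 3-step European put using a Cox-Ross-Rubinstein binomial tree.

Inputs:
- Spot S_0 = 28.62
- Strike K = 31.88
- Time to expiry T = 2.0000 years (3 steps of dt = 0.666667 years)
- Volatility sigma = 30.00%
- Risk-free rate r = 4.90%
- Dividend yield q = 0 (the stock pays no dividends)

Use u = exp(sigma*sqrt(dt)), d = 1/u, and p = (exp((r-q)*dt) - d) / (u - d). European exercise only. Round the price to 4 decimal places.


Answer: Price = V(0,0) = 5.1643

Derivation:
dt = T/N = 0.666667
u = exp(sigma*sqrt(dt)) = 1.277556; d = 1/u = 0.782744
p = (exp((r-q)*dt) - d) / (u - d) = 0.506176
Discount per step: exp(-r*dt) = 0.967861
Stock lattice S(k, i) with i counting down-moves:
  k=0: S(0,0) = 28.6200
  k=1: S(1,0) = 36.5637; S(1,1) = 22.4021
  k=2: S(2,0) = 46.7121; S(2,1) = 28.6200; S(2,2) = 17.5352
  k=3: S(3,0) = 59.6774; S(3,1) = 36.5637; S(3,2) = 22.4021; S(3,3) = 13.7255
Terminal payoffs V(N, i) = max(K - S_T, 0):
  V(3,0) = 0.000000; V(3,1) = 0.000000; V(3,2) = 9.477853; V(3,3) = 18.154453
Backward induction: V(k, i) = exp(-r*dt) * [p * V(k+1, i) + (1-p) * V(k+1, i+1)].
  V(2,0) = exp(-r*dt) * [p*0.000000 + (1-p)*0.000000] = 0.000000
  V(2,1) = exp(-r*dt) * [p*0.000000 + (1-p)*9.477853] = 4.529972
  V(2,2) = exp(-r*dt) * [p*9.477853 + (1-p)*18.154453] = 13.320256
  V(1,0) = exp(-r*dt) * [p*0.000000 + (1-p)*4.529972] = 2.165116
  V(1,1) = exp(-r*dt) * [p*4.529972 + (1-p)*13.320256] = 8.585730
  V(0,0) = exp(-r*dt) * [p*2.165116 + (1-p)*8.585730] = 5.164286


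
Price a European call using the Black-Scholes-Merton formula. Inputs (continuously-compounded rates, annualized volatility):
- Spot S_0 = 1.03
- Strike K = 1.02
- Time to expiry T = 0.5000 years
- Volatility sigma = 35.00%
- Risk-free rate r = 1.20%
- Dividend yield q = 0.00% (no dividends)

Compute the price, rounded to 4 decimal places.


Answer: Price = 0.1089

Derivation:
d1 = (ln(S/K) + (r - q + 0.5*sigma^2) * T) / (sigma * sqrt(T)) = 0.18740825
d2 = d1 - sigma * sqrt(T) = -0.06007913
exp(-rT) = 0.99401796; exp(-qT) = 1.00000000
C = S_0 * exp(-qT) * N(d1) - K * exp(-rT) * N(d2)
N(d1) = 0.57432972; N(d2) = 0.47604631
C = 1.0300 * 1.00000000 * 0.57432972 - 1.0200 * 0.99401796 * 0.47604631 = 0.1089


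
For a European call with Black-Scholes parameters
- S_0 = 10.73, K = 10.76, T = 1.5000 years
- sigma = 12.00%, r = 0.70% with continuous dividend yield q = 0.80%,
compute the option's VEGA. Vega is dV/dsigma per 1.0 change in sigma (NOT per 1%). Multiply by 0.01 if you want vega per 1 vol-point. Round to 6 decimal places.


Answer: Vega = 5.175092

Derivation:
d1 = 0.0442813442; d2 = -0.1026880403
phi(d1) = 0.3985513416; exp(-qT) = 0.9880717129; exp(-rT) = 0.9895549326
Vega = S * exp(-qT) * phi(d1) * sqrt(T) = 10.7300 * 0.9880717129 * 0.3985513416 * 1.2247448714 = 5.175092


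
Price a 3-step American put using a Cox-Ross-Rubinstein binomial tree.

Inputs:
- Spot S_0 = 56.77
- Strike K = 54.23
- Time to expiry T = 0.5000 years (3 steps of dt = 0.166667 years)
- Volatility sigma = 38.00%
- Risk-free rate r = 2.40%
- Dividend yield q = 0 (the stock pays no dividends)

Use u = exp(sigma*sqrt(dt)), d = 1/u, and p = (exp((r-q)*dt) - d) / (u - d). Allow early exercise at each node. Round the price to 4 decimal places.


dt = T/N = 0.166667
u = exp(sigma*sqrt(dt)) = 1.167815; d = 1/u = 0.856300
p = (exp((r-q)*dt) - d) / (u - d) = 0.474160
Discount per step: exp(-r*dt) = 0.996008
Stock lattice S(k, i) with i counting down-moves:
  k=0: S(0,0) = 56.7700
  k=1: S(1,0) = 66.2968; S(1,1) = 48.6122
  k=2: S(2,0) = 77.4224; S(2,1) = 56.7700; S(2,2) = 41.6266
  k=3: S(3,0) = 90.4151; S(3,1) = 66.2968; S(3,2) = 48.6122; S(3,3) = 35.6449
Terminal payoffs V(N, i) = max(K - S_T, 0):
  V(3,0) = 0.000000; V(3,1) = 0.000000; V(3,2) = 5.617842; V(3,3) = 18.585140
Backward induction: V(k, i) = exp(-r*dt) * [p * V(k+1, i) + (1-p) * V(k+1, i+1)]; then take max(V_cont, immediate exercise) for American.
  V(2,0) = exp(-r*dt) * [p*0.000000 + (1-p)*0.000000] = 0.000000; exercise = 0.000000; V(2,0) = max -> 0.000000
  V(2,1) = exp(-r*dt) * [p*0.000000 + (1-p)*5.617842] = 2.942292; exercise = 0.000000; V(2,1) = max -> 2.942292
  V(2,2) = exp(-r*dt) * [p*5.617842 + (1-p)*18.585140] = 12.386916; exercise = 12.603403; V(2,2) = max -> 12.603403
  V(1,0) = exp(-r*dt) * [p*0.000000 + (1-p)*2.942292] = 1.540998; exercise = 0.000000; V(1,0) = max -> 1.540998
  V(1,1) = exp(-r*dt) * [p*2.942292 + (1-p)*12.603403] = 7.990463; exercise = 5.617842; V(1,1) = max -> 7.990463
  V(0,0) = exp(-r*dt) * [p*1.540998 + (1-p)*7.990463] = 4.912693; exercise = 0.000000; V(0,0) = max -> 4.912693

Answer: Price = V(0,0) = 4.9127


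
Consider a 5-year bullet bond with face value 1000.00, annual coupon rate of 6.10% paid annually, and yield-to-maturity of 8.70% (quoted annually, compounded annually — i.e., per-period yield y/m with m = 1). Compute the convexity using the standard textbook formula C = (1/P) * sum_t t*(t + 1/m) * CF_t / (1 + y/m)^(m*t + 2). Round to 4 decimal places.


Answer: Convexity = 21.5242

Derivation:
Coupon per period c = face * coupon_rate / m = 61.000000
Periods per year m = 1; per-period yield y/m = 0.087000
Number of cashflows N = 5
Cashflows (t years, CF_t, discount factor 1/(1+y/m)^(m*t), PV):
  t = 1.0000: CF_t = 61.000000, DF = 0.919963, PV = 56.117755
  t = 2.0000: CF_t = 61.000000, DF = 0.846332, PV = 51.626270
  t = 3.0000: CF_t = 61.000000, DF = 0.778595, PV = 47.494268
  t = 4.0000: CF_t = 61.000000, DF = 0.716278, PV = 43.692979
  t = 5.0000: CF_t = 1061.000000, DF = 0.658950, PV = 699.145656
Price P = sum_t PV_t = 898.076929
Convexity numerator sum_t t*(t + 1/m) * CF_t / (1+y/m)^(m*t + 2):
  t = 1.0000: term = 94.988537
  t = 2.0000: term = 262.157876
  t = 3.0000: term = 482.351197
  t = 4.0000: term = 739.575586
  t = 5.0000: term = 17751.286361
Convexity = (1/P) * sum = 19330.359556 / 898.076929 = 21.524169


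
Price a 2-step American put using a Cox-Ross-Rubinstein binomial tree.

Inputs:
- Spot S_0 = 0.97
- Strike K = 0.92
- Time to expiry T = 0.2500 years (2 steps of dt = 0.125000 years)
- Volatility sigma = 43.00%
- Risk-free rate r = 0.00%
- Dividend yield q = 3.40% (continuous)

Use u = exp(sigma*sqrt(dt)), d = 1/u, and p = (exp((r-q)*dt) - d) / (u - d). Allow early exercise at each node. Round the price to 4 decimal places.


Answer: Price = V(0,0) = 0.0622

Derivation:
dt = T/N = 0.125000
u = exp(sigma*sqrt(dt)) = 1.164193; d = 1/u = 0.858964
p = (exp((r-q)*dt) - d) / (u - d) = 0.448172
Discount per step: exp(-r*dt) = 1.000000
Stock lattice S(k, i) with i counting down-moves:
  k=0: S(0,0) = 0.9700
  k=1: S(1,0) = 1.1293; S(1,1) = 0.8332
  k=2: S(2,0) = 1.3147; S(2,1) = 0.9700; S(2,2) = 0.7157
Terminal payoffs V(N, i) = max(K - S_T, 0):
  V(2,0) = 0.000000; V(2,1) = 0.000000; V(2,2) = 0.204315
Backward induction: V(k, i) = exp(-r*dt) * [p * V(k+1, i) + (1-p) * V(k+1, i+1)]; then take max(V_cont, immediate exercise) for American.
  V(1,0) = exp(-r*dt) * [p*0.000000 + (1-p)*0.000000] = 0.000000; exercise = 0.000000; V(1,0) = max -> 0.000000
  V(1,1) = exp(-r*dt) * [p*0.000000 + (1-p)*0.204315] = 0.112747; exercise = 0.086805; V(1,1) = max -> 0.112747
  V(0,0) = exp(-r*dt) * [p*0.000000 + (1-p)*0.112747] = 0.062217; exercise = 0.000000; V(0,0) = max -> 0.062217


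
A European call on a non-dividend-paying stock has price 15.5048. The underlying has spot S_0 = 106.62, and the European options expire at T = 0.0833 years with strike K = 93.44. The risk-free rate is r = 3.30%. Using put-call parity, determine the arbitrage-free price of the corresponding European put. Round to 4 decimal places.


Answer: Put price = 2.0683

Derivation:
Put-call parity: C - P = S_0 * exp(-qT) - K * exp(-rT).
S_0 * exp(-qT) = 106.6200 * 1.00000000 = 106.62000000
K * exp(-rT) = 93.4400 * 0.99725487 = 93.18349550
P = C - S*exp(-qT) + K*exp(-rT)
P = 15.5048 - 106.62000000 + 93.18349550 = 2.0683


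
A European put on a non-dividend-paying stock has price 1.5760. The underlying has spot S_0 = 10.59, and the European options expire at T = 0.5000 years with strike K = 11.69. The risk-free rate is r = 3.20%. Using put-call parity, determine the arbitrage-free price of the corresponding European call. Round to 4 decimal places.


Answer: Call price = 0.6616

Derivation:
Put-call parity: C - P = S_0 * exp(-qT) - K * exp(-rT).
S_0 * exp(-qT) = 10.5900 * 1.00000000 = 10.59000000
K * exp(-rT) = 11.6900 * 0.98412732 = 11.50444837
C = P + S*exp(-qT) - K*exp(-rT)
C = 1.5760 + 10.59000000 - 11.50444837 = 0.6616


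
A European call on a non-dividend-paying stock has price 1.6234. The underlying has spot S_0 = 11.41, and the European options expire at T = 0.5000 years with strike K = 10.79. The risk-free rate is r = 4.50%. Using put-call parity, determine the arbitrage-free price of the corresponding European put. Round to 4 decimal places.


Answer: Put price = 0.7633

Derivation:
Put-call parity: C - P = S_0 * exp(-qT) - K * exp(-rT).
S_0 * exp(-qT) = 11.4100 * 1.00000000 = 11.41000000
K * exp(-rT) = 10.7900 * 0.97775124 = 10.54993585
P = C - S*exp(-qT) + K*exp(-rT)
P = 1.6234 - 11.41000000 + 10.54993585 = 0.7633


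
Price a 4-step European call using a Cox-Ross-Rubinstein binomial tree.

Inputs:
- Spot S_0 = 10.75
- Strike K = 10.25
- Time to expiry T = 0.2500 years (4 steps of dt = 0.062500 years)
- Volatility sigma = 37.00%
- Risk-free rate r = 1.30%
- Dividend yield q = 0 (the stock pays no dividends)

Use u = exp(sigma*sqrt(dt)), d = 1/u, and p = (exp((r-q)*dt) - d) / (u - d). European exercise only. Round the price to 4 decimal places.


dt = T/N = 0.062500
u = exp(sigma*sqrt(dt)) = 1.096913; d = 1/u = 0.911649
p = (exp((r-q)*dt) - d) / (u - d) = 0.481279
Discount per step: exp(-r*dt) = 0.999188
Stock lattice S(k, i) with i counting down-moves:
  k=0: S(0,0) = 10.7500
  k=1: S(1,0) = 11.7918; S(1,1) = 9.8002
  k=2: S(2,0) = 12.9346; S(2,1) = 10.7500; S(2,2) = 8.9344
  k=3: S(3,0) = 14.1881; S(3,1) = 11.7918; S(3,2) = 9.8002; S(3,3) = 8.1450
  k=4: S(4,0) = 15.5631; S(4,1) = 12.9346; S(4,2) = 10.7500; S(4,3) = 8.9344; S(4,4) = 7.4254
Terminal payoffs V(N, i) = max(S_T - K, 0):
  V(4,0) = 5.313147; V(4,1) = 2.684598; V(4,2) = 0.500000; V(4,3) = 0.000000; V(4,4) = 0.000000
Backward induction: V(k, i) = exp(-r*dt) * [p * V(k+1, i) + (1-p) * V(k+1, i+1)].
  V(3,0) = exp(-r*dt) * [p*5.313147 + (1-p)*2.684598] = 3.946456
  V(3,1) = exp(-r*dt) * [p*2.684598 + (1-p)*0.500000] = 1.550141
  V(3,2) = exp(-r*dt) * [p*0.500000 + (1-p)*0.000000] = 0.240444
  V(3,3) = exp(-r*dt) * [p*0.000000 + (1-p)*0.000000] = 0.000000
  V(2,0) = exp(-r*dt) * [p*3.946456 + (1-p)*1.550141] = 2.701241
  V(2,1) = exp(-r*dt) * [p*1.550141 + (1-p)*0.240444] = 0.870066
  V(2,2) = exp(-r*dt) * [p*0.240444 + (1-p)*0.000000] = 0.115627
  V(1,0) = exp(-r*dt) * [p*2.701241 + (1-p)*0.870066] = 1.749950
  V(1,1) = exp(-r*dt) * [p*0.870066 + (1-p)*0.115627] = 0.478334
  V(0,0) = exp(-r*dt) * [p*1.749950 + (1-p)*0.478334] = 1.089450

Answer: Price = V(0,0) = 1.0895


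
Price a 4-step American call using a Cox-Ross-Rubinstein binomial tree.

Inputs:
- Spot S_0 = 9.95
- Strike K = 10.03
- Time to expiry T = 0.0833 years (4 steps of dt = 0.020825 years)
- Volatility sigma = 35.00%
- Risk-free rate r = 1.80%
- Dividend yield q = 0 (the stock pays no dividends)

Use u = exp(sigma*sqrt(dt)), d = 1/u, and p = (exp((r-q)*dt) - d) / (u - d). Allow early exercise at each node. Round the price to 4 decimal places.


dt = T/N = 0.020825
u = exp(sigma*sqrt(dt)) = 1.051805; d = 1/u = 0.950746
p = (exp((r-q)*dt) - d) / (u - d) = 0.491086
Discount per step: exp(-r*dt) = 0.999625
Stock lattice S(k, i) with i counting down-moves:
  k=0: S(0,0) = 9.9500
  k=1: S(1,0) = 10.4655; S(1,1) = 9.4599
  k=2: S(2,0) = 11.0076; S(2,1) = 9.9500; S(2,2) = 8.9940
  k=3: S(3,0) = 11.5779; S(3,1) = 10.4655; S(3,2) = 9.4599; S(3,3) = 8.5510
  k=4: S(4,0) = 12.1777; S(4,1) = 11.0076; S(4,2) = 9.9500; S(4,3) = 8.9940; S(4,4) = 8.1298
Terminal payoffs V(N, i) = max(S_T - K, 0):
  V(4,0) = 2.147679; V(4,1) = 0.977630; V(4,2) = 0.000000; V(4,3) = 0.000000; V(4,4) = 0.000000
Backward induction: V(k, i) = exp(-r*dt) * [p * V(k+1, i) + (1-p) * V(k+1, i+1)]; then take max(V_cont, immediate exercise) for American.
  V(3,0) = exp(-r*dt) * [p*2.147679 + (1-p)*0.977630] = 1.551643; exercise = 1.547883; V(3,0) = max -> 1.551643
  V(3,1) = exp(-r*dt) * [p*0.977630 + (1-p)*0.000000] = 0.479920; exercise = 0.435463; V(3,1) = max -> 0.479920
  V(3,2) = exp(-r*dt) * [p*0.000000 + (1-p)*0.000000] = 0.000000; exercise = 0.000000; V(3,2) = max -> 0.000000
  V(3,3) = exp(-r*dt) * [p*0.000000 + (1-p)*0.000000] = 0.000000; exercise = 0.000000; V(3,3) = max -> 0.000000
  V(2,0) = exp(-r*dt) * [p*1.551643 + (1-p)*0.479920] = 1.005850; exercise = 0.977630; V(2,0) = max -> 1.005850
  V(2,1) = exp(-r*dt) * [p*0.479920 + (1-p)*0.000000] = 0.235593; exercise = 0.000000; V(2,1) = max -> 0.235593
  V(2,2) = exp(-r*dt) * [p*0.000000 + (1-p)*0.000000] = 0.000000; exercise = 0.000000; V(2,2) = max -> 0.000000
  V(1,0) = exp(-r*dt) * [p*1.005850 + (1-p)*0.235593] = 0.613625; exercise = 0.435463; V(1,0) = max -> 0.613625
  V(1,1) = exp(-r*dt) * [p*0.235593 + (1-p)*0.000000] = 0.115653; exercise = 0.000000; V(1,1) = max -> 0.115653
  V(0,0) = exp(-r*dt) * [p*0.613625 + (1-p)*0.115653] = 0.360065; exercise = 0.000000; V(0,0) = max -> 0.360065

Answer: Price = V(0,0) = 0.3601


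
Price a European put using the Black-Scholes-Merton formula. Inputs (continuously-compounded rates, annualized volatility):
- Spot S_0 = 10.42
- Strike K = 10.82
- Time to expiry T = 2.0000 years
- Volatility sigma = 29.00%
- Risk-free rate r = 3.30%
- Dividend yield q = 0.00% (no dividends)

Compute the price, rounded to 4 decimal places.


d1 = (ln(S/K) + (r - q + 0.5*sigma^2) * T) / (sigma * sqrt(T)) = 0.27413984
d2 = d1 - sigma * sqrt(T) = -0.13598209
exp(-rT) = 0.93613086; exp(-qT) = 1.00000000
P = K * exp(-rT) * N(-d2) - S_0 * exp(-qT) * N(-d1)
N(-d1) = 0.39198858; N(-d2) = 0.55408228
P = 10.8200 * 0.93613086 * 0.55408228 - 10.4200 * 1.00000000 * 0.39198858 = 1.5277

Answer: Price = 1.5277


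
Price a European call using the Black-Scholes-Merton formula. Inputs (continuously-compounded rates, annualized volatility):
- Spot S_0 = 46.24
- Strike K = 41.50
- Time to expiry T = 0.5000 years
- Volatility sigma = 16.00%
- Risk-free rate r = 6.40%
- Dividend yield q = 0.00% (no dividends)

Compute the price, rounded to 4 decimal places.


d1 = (ln(S/K) + (r - q + 0.5*sigma^2) * T) / (sigma * sqrt(T)) = 1.29534712
d2 = d1 - sigma * sqrt(T) = 1.18221003
exp(-rT) = 0.96850658; exp(-qT) = 1.00000000
C = S_0 * exp(-qT) * N(d1) - K * exp(-rT) * N(d2)
N(d1) = 0.90239974; N(d2) = 0.88143881
C = 46.2400 * 1.00000000 * 0.90239974 - 41.5000 * 0.96850658 * 0.88143881 = 6.2993

Answer: Price = 6.2993


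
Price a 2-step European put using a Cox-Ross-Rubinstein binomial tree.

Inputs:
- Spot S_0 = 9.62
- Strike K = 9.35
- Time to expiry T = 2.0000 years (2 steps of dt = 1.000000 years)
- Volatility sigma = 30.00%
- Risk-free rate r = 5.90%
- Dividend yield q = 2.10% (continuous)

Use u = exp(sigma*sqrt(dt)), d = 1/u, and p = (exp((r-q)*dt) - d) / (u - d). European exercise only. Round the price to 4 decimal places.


Answer: Price = V(0,0) = 0.9440

Derivation:
dt = T/N = 1.000000
u = exp(sigma*sqrt(dt)) = 1.349859; d = 1/u = 0.740818
p = (exp((r-q)*dt) - d) / (u - d) = 0.489151
Discount per step: exp(-r*dt) = 0.942707
Stock lattice S(k, i) with i counting down-moves:
  k=0: S(0,0) = 9.6200
  k=1: S(1,0) = 12.9856; S(1,1) = 7.1267
  k=2: S(2,0) = 17.5288; S(2,1) = 9.6200; S(2,2) = 5.2796
Terminal payoffs V(N, i) = max(K - S_T, 0):
  V(2,0) = 0.000000; V(2,1) = 0.000000; V(2,2) = 4.070432
Backward induction: V(k, i) = exp(-r*dt) * [p * V(k+1, i) + (1-p) * V(k+1, i+1)].
  V(1,0) = exp(-r*dt) * [p*0.000000 + (1-p)*0.000000] = 0.000000
  V(1,1) = exp(-r*dt) * [p*0.000000 + (1-p)*4.070432] = 1.960241
  V(0,0) = exp(-r*dt) * [p*0.000000 + (1-p)*1.960241] = 0.944014


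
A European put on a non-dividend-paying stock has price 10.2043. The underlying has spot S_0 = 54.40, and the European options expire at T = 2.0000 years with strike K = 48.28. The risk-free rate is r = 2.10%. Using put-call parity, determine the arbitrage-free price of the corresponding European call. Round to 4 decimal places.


Put-call parity: C - P = S_0 * exp(-qT) - K * exp(-rT).
S_0 * exp(-qT) = 54.4000 * 1.00000000 = 54.40000000
K * exp(-rT) = 48.2800 * 0.95886978 = 46.29423301
C = P + S*exp(-qT) - K*exp(-rT)
C = 10.2043 + 54.40000000 - 46.29423301 = 18.3101

Answer: Call price = 18.3101


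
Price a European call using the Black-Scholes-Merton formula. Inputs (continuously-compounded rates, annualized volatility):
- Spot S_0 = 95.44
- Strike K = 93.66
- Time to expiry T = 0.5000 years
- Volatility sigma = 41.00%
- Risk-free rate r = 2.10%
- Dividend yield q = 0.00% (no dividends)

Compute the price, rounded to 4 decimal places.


Answer: Price = 12.2752

Derivation:
d1 = (ln(S/K) + (r - q + 0.5*sigma^2) * T) / (sigma * sqrt(T)) = 0.24611308
d2 = d1 - sigma * sqrt(T) = -0.04380070
exp(-rT) = 0.98955493; exp(-qT) = 1.00000000
C = S_0 * exp(-qT) * N(d1) - K * exp(-rT) * N(d2)
N(d1) = 0.59720265; N(d2) = 0.48253164
C = 95.4400 * 1.00000000 * 0.59720265 - 93.6600 * 0.98955493 * 0.48253164 = 12.2752


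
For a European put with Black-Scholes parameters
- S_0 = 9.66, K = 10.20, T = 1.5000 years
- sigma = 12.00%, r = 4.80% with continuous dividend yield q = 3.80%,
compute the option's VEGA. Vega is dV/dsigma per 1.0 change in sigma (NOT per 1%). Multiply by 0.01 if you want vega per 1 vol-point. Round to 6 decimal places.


d1 = -0.1945580173; d2 = -0.3415274019
phi(d1) = 0.3914627385; exp(-qT) = 0.9445940694; exp(-rT) = 0.9305308958
Vega = S * exp(-qT) * phi(d1) * sqrt(T) = 9.6600 * 0.9445940694 * 0.3914627385 * 1.2247448714 = 4.374802

Answer: Vega = 4.374802


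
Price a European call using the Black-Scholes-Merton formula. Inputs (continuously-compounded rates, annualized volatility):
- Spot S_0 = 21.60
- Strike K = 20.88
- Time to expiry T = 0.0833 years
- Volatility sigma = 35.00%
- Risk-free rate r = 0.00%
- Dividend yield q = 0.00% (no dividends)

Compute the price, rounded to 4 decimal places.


d1 = (ln(S/K) + (r - q + 0.5*sigma^2) * T) / (sigma * sqrt(T)) = 0.38611351
d2 = d1 - sigma * sqrt(T) = 0.28509743
exp(-rT) = 1.00000000; exp(-qT) = 1.00000000
C = S_0 * exp(-qT) * N(d1) - K * exp(-rT) * N(d2)
N(d1) = 0.65029370; N(d2) = 0.61221525
C = 21.6000 * 1.00000000 * 0.65029370 - 20.8800 * 1.00000000 * 0.61221525 = 1.2633

Answer: Price = 1.2633


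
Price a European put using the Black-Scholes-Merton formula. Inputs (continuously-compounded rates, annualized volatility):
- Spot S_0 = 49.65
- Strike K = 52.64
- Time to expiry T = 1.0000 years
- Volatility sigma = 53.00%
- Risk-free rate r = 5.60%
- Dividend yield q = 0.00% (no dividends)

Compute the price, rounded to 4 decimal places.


d1 = (ln(S/K) + (r - q + 0.5*sigma^2) * T) / (sigma * sqrt(T)) = 0.26032472
d2 = d1 - sigma * sqrt(T) = -0.26967528
exp(-rT) = 0.94553914; exp(-qT) = 1.00000000
P = K * exp(-rT) * N(-d2) - S_0 * exp(-qT) * N(-d1)
N(-d1) = 0.39730665; N(-d2) = 0.60629496
P = 52.6400 * 0.94553914 * 0.60629496 - 49.6500 * 1.00000000 * 0.39730665 = 10.4510

Answer: Price = 10.4510


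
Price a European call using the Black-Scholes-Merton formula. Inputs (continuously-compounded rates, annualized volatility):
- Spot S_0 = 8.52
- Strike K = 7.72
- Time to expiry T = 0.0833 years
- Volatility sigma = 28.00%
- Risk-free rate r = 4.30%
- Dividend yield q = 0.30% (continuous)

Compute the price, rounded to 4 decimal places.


d1 = (ln(S/K) + (r - q + 0.5*sigma^2) * T) / (sigma * sqrt(T)) = 1.30176464
d2 = d1 - sigma * sqrt(T) = 1.22095177
exp(-rT) = 0.99642451; exp(-qT) = 0.99975013
C = S_0 * exp(-qT) * N(d1) - K * exp(-rT) * N(d2)
N(d1) = 0.90350157; N(d2) = 0.88894786
C = 8.5200 * 0.99975013 * 0.90350157 - 7.7200 * 0.99642451 * 0.88894786 = 0.8578

Answer: Price = 0.8578


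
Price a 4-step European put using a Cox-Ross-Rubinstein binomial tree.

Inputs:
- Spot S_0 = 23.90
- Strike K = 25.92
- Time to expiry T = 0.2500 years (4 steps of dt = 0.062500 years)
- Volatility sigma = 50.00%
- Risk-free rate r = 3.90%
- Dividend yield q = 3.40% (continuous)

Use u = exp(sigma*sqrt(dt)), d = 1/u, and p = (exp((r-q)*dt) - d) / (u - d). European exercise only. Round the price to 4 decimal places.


dt = T/N = 0.062500
u = exp(sigma*sqrt(dt)) = 1.133148; d = 1/u = 0.882497
p = (exp((r-q)*dt) - d) / (u - d) = 0.470038
Discount per step: exp(-r*dt) = 0.997565
Stock lattice S(k, i) with i counting down-moves:
  k=0: S(0,0) = 23.9000
  k=1: S(1,0) = 27.0822; S(1,1) = 21.0917
  k=2: S(2,0) = 30.6882; S(2,1) = 23.9000; S(2,2) = 18.6133
  k=3: S(3,0) = 34.7743; S(3,1) = 27.0822; S(3,2) = 21.0917; S(3,3) = 16.4262
  k=4: S(4,0) = 39.4044; S(4,1) = 30.6882; S(4,2) = 23.9000; S(4,3) = 18.6133; S(4,4) = 14.4961
Terminal payoffs V(N, i) = max(K - S_T, 0):
  V(4,0) = 0.000000; V(4,1) = 0.000000; V(4,2) = 2.020000; V(4,3) = 7.306661; V(4,4) = 11.423917
Backward induction: V(k, i) = exp(-r*dt) * [p * V(k+1, i) + (1-p) * V(k+1, i+1)].
  V(3,0) = exp(-r*dt) * [p*0.000000 + (1-p)*0.000000] = 0.000000
  V(3,1) = exp(-r*dt) * [p*0.000000 + (1-p)*2.020000] = 1.067918
  V(3,2) = exp(-r*dt) * [p*2.020000 + (1-p)*7.306661] = 4.809993
  V(3,3) = exp(-r*dt) * [p*7.306661 + (1-p)*11.423917] = 9.465552
  V(2,0) = exp(-r*dt) * [p*0.000000 + (1-p)*1.067918] = 0.564579
  V(2,1) = exp(-r*dt) * [p*1.067918 + (1-p)*4.809993] = 3.043649
  V(2,2) = exp(-r*dt) * [p*4.809993 + (1-p)*9.465552] = 7.259548
  V(1,0) = exp(-r*dt) * [p*0.564579 + (1-p)*3.043649] = 1.873820
  V(1,1) = exp(-r*dt) * [p*3.043649 + (1-p)*7.259548] = 5.265068
  V(0,0) = exp(-r*dt) * [p*1.873820 + (1-p)*5.265068] = 3.662117

Answer: Price = V(0,0) = 3.6621


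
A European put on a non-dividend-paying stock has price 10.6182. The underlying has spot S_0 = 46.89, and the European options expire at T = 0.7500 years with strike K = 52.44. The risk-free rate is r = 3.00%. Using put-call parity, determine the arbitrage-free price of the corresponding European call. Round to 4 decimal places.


Answer: Call price = 6.2349

Derivation:
Put-call parity: C - P = S_0 * exp(-qT) - K * exp(-rT).
S_0 * exp(-qT) = 46.8900 * 1.00000000 = 46.89000000
K * exp(-rT) = 52.4400 * 0.97775124 = 51.27327488
C = P + S*exp(-qT) - K*exp(-rT)
C = 10.6182 + 46.89000000 - 51.27327488 = 6.2349
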